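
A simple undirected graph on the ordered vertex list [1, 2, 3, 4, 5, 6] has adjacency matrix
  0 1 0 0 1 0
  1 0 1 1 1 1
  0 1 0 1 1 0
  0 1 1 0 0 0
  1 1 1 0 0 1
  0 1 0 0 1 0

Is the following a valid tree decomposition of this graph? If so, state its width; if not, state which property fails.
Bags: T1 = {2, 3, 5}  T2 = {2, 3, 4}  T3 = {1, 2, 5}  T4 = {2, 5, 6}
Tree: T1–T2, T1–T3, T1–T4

Yes; width 2.

Checking the three conditions: (i) the bags cover all of {1, 2, 3, 4, 5, 6}; (ii) for each edge, some bag contains both endpoints; (iii) the bags containing any fixed vertex form a subtree. All hold, so the decomposition is valid with width 3 − 1 = 2.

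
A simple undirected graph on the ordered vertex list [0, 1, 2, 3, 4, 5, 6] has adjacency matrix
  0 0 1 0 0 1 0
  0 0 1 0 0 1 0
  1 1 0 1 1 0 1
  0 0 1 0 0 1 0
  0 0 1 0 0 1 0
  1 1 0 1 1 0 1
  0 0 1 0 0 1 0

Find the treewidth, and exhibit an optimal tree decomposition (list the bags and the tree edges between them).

Treewidth 2.
One optimal decomposition is:
Bags: B1 = {2, 3, 5}  B2 = {2, 4, 5}  B3 = {0, 2, 5}  B4 = {2, 5, 6}  B5 = {1, 2, 5}
Tree: B1–B2, B2–B3, B3–B4, B4–B5

Each bag holds 3 vertices, so the decomposition has width 2, which upper-bounds the treewidth. Since 5–3–2–4–5 is a cycle in G, G is not acyclic. Forests are exactly the graphs of treewidth ≤ 1, so tw(G) ≥ 2. Combining the bounds, tw(G) = 2.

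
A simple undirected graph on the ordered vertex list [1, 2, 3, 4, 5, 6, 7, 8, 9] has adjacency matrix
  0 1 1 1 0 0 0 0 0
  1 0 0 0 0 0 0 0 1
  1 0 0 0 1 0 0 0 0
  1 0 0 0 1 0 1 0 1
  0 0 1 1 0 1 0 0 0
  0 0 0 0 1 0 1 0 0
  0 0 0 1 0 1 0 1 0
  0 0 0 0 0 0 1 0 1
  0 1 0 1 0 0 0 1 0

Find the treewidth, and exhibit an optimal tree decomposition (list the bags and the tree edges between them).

The largest bag has 4 vertices, giving width 3; this decomposition certifies tw(G) ≤ 3. For the lower bound: the 4 vertex sets {1,2,3}, {5}, {4}, {6,7,8,9} are disjoint, each induces a connected subgraph, and every pair is joined by at least one edge of G. Contracting each set to a single vertex therefore yields K_{4} as a minor, and since treewidth is minor-monotone, tw(G) ≥ tw(K_{4}) = 3. The upper and lower bounds meet at 3, so that is the treewidth.

Treewidth 3.
Bags: B1 = {1, 2, 3, 5}  B2 = {1, 2, 4, 5}  B3 = {2, 4, 5, 9}  B4 = {4, 5, 6, 9}  B5 = {4, 6, 7, 9}  B6 = {6, 7, 8, 9}
Tree: B1–B2, B2–B3, B3–B4, B4–B5, B5–B6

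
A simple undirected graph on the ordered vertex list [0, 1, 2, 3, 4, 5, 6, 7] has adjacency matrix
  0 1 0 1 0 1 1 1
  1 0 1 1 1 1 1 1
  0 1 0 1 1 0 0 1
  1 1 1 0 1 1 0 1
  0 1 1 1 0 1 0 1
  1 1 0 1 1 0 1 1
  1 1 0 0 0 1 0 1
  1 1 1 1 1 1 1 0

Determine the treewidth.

A width-4 tree decomposition is:
Bags: B1 = {1, 3, 4, 5, 7}  B2 = {0, 1, 3, 5, 7}  B3 = {1, 2, 3, 4, 7}  B4 = {0, 1, 5, 6, 7}
Tree: B1–B2, B1–B3, B2–B4
Every bag has size at most 5, so the width is 5 − 1 = 4 and tw(G) ≤ 4. Conversely, {0, 1, 3, 5, 7} is a clique of size 5, and the vertices of any clique must share a bag in every tree decomposition; so some bag has ≥ 5 vertices and tw(G) ≥ 4. Therefore the treewidth is 4.

4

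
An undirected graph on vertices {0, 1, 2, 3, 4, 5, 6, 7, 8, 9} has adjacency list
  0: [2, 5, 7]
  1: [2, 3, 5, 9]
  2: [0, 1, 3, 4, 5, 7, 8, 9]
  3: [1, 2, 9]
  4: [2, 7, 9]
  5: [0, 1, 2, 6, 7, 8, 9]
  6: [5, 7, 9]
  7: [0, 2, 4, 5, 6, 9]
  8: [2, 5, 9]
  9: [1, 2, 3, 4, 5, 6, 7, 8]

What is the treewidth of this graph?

3

A width-3 tree decomposition is:
Bags: B1 = {2, 5, 7, 9}  B2 = {0, 2, 5, 7}  B3 = {2, 4, 7, 9}  B4 = {1, 2, 5, 9}  B5 = {2, 5, 8, 9}  B6 = {1, 2, 3, 9}  B7 = {5, 6, 7, 9}
Tree: B1–B2, B1–B3, B1–B4, B1–B5, B4–B6, B1–B7
Every bag has size at most 4, so the width is 4 − 1 = 3 and tw(G) ≤ 3. On the other hand G contains the 4-clique {0, 2, 5, 7}. A clique must lie in a single bag of any decomposition, so no decomposition can have width below 3. The upper and lower bounds meet at 3, so that is the treewidth.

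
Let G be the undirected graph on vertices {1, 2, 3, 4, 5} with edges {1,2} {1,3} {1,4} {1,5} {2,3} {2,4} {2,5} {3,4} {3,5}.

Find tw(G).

3

A width-3 tree decomposition is:
Bags: B1 = {1, 2, 3, 4}  B2 = {1, 2, 3, 5}
Tree: B1–B2
Each bag holds 4 vertices, so the decomposition has width 3, which upper-bounds the treewidth. Conversely, {1, 2, 3, 4} is a clique of size 4, and the vertices of any clique must share a bag in every tree decomposition; so some bag has ≥ 4 vertices and tw(G) ≥ 3. The upper and lower bounds meet at 3, so that is the treewidth.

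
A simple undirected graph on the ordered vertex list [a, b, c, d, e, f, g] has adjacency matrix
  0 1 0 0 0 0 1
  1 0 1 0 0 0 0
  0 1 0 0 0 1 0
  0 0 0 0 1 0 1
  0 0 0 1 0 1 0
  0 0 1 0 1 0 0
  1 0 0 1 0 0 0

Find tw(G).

2

A width-2 tree decomposition is:
Bags: B1 = {b, c, f}  B2 = {b, e, f}  B3 = {b, d, e}  B4 = {b, d, g}  B5 = {a, b, g}
Tree: B1–B2, B2–B3, B3–B4, B4–B5
Each bag holds 3 vertices, so the decomposition has width 2, which upper-bounds the treewidth. The edges b–c–f–e–d–g–a–b form a cycle, so G is not a tree and its treewidth is at least 2. Therefore the treewidth is 2.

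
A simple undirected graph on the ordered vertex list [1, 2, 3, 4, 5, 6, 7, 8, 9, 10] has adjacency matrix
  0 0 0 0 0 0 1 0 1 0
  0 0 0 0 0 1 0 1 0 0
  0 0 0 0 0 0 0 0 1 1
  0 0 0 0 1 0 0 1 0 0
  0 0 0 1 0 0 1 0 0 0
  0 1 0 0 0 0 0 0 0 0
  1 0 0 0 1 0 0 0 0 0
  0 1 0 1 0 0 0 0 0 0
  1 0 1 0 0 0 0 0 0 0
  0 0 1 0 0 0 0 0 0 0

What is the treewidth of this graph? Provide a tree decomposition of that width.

Treewidth 1.
Bags: B1 = {3, 10}  B2 = {3, 9}  B3 = {1, 9}  B4 = {1, 7}  B5 = {5, 7}  B6 = {4, 5}  B7 = {4, 8}  B8 = {2, 8}  B9 = {2, 6}
Tree: B1–B2, B2–B3, B3–B4, B4–B5, B5–B6, B6–B7, B7–B8, B8–B9

Each bag holds 2 vertices, so the decomposition has width 1, which upper-bounds the treewidth. Any graph with an edge has treewidth ≥ 1, and G has the edge 10–3. Therefore the treewidth is 1.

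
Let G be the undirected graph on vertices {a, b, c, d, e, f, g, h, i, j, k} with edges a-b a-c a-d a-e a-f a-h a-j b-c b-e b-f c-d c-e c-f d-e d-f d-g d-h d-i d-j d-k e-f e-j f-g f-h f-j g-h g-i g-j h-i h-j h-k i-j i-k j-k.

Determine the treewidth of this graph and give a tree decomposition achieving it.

The largest bag has 5 vertices, giving width 4; this decomposition certifies tw(G) ≤ 4. Conversely, {a, d, e, f, j} is a clique of size 5, and the vertices of any clique must share a bag in every tree decomposition; so some bag has ≥ 5 vertices and tw(G) ≥ 4. Therefore the treewidth is 4.

Treewidth 4.
One optimal decomposition is:
Bags: B1 = {a, d, f, h, j}  B2 = {a, d, e, f, j}  B3 = {a, c, d, e, f}  B4 = {d, f, g, h, j}  B5 = {a, b, c, e, f}  B6 = {d, g, h, i, j}  B7 = {d, h, i, j, k}
Tree: B1–B2, B2–B3, B1–B4, B3–B5, B4–B6, B6–B7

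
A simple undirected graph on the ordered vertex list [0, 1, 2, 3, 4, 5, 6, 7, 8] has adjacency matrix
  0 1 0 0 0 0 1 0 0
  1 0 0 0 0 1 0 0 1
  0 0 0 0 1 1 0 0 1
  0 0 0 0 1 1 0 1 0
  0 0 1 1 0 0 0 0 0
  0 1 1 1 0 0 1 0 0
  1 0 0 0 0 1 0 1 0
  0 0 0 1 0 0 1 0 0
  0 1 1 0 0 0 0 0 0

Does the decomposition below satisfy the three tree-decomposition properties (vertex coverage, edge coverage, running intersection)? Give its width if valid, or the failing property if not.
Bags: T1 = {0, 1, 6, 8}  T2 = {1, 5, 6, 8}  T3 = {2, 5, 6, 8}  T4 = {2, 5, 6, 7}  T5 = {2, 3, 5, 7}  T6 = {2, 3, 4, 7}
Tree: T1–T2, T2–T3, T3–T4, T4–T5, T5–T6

Yes; width 3.

Checking the three conditions: (i) the bags cover all of {0, 1, 2, 3, 4, 5, 6, 7, 8}; (ii) for each edge, some bag contains both endpoints; (iii) the bags containing any fixed vertex form a subtree. All hold, so the decomposition is valid with width 4 − 1 = 3.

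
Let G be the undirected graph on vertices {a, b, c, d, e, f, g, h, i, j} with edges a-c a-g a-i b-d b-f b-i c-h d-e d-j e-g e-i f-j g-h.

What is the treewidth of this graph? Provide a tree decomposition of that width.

The largest bag has 3 vertices, giving width 2; this decomposition certifies tw(G) ≤ 2. The edges f–j–d–b–f form a cycle, so G is not a tree and its treewidth is at least 2. Combining the bounds, tw(G) = 2.

Treewidth 2.
One such decomposition:
Bags: B1 = {b, f, j}  B2 = {b, d, j}  B3 = {b, d, i}  B4 = {d, e, i}  B5 = {a, e, i}  B6 = {a, e, g}  B7 = {a, c, g}  B8 = {c, g, h}
Tree: B1–B2, B2–B3, B3–B4, B4–B5, B5–B6, B6–B7, B7–B8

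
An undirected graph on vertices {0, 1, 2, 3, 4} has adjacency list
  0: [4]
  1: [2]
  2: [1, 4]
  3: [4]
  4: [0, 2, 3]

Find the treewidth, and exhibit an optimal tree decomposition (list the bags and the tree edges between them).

The largest bag has 2 vertices, giving width 1; this decomposition certifies tw(G) ≤ 1. Since G has at least one edge (e.g. 2–1), it is not an edgeless graph, so tw(G) ≥ 1. Hence tw(G) = 1 exactly.

Treewidth 1.
One such decomposition:
Bags: B1 = {1, 2}  B2 = {2, 4}  B3 = {3, 4}  B4 = {0, 4}
Tree: B1–B2, B2–B3, B2–B4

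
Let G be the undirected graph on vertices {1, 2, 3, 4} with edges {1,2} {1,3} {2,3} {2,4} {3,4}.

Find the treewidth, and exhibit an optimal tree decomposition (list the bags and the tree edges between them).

Treewidth 2.
One optimal decomposition is:
Bags: B1 = {2, 3, 4}  B2 = {1, 2, 3}
Tree: B1–B2

Every bag has size at most 3, so the width is 3 − 1 = 2 and tw(G) ≤ 2. On the other hand G contains the 3-clique {1, 2, 3}. A clique must lie in a single bag of any decomposition, so no decomposition can have width below 2. Combining the bounds, tw(G) = 2.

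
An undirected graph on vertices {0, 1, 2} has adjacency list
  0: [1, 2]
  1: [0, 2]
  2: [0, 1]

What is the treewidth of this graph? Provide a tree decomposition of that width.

Treewidth 2.
Bags: B1 = {0, 1, 2}
Tree: (single bag)

A single bag containing all 3 vertices is trivially a valid decomposition of width 2. On the other hand G contains the 3-clique {0, 1, 2}. A clique must lie in a single bag of any decomposition, so no decomposition can have width below 2. Therefore the treewidth is 2.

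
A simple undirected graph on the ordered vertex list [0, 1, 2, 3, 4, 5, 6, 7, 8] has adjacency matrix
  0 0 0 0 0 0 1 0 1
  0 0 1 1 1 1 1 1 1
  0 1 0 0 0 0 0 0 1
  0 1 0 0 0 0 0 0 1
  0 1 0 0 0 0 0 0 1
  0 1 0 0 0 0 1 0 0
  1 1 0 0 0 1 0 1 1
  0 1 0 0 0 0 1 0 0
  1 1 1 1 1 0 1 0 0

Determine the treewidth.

2

A width-2 tree decomposition is:
Bags: B1 = {1, 6, 8}  B2 = {0, 6, 8}  B3 = {1, 6, 7}  B4 = {1, 4, 8}  B5 = {1, 2, 8}  B6 = {1, 5, 6}  B7 = {1, 3, 8}
Tree: B1–B2, B1–B3, B1–B4, B1–B5, B3–B6, B5–B7
Each bag holds 3 vertices, so the decomposition has width 2, which upper-bounds the treewidth. Conversely, {0, 6, 8} is a clique of size 3, and the vertices of any clique must share a bag in every tree decomposition; so some bag has ≥ 3 vertices and tw(G) ≥ 2. Hence tw(G) = 2 exactly.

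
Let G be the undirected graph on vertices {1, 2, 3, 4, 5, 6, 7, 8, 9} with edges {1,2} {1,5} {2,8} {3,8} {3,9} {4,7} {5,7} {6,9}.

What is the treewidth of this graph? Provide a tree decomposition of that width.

Treewidth 1.
One optimal decomposition is:
Bags: B1 = {4, 7}  B2 = {5, 7}  B3 = {1, 5}  B4 = {1, 2}  B5 = {2, 8}  B6 = {3, 8}  B7 = {3, 9}  B8 = {6, 9}
Tree: B1–B2, B2–B3, B3–B4, B4–B5, B5–B6, B6–B7, B7–B8

The largest bag has 2 vertices, giving width 1; this decomposition certifies tw(G) ≤ 1. Any graph with an edge has treewidth ≥ 1, and G has the edge 4–7. Hence tw(G) = 1 exactly.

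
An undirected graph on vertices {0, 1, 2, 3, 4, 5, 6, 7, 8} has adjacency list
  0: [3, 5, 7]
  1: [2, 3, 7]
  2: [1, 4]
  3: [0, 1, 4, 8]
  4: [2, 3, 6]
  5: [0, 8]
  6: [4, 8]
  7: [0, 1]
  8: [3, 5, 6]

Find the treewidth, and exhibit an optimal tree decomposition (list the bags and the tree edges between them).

The largest bag has 4 vertices, giving width 3; this decomposition certifies tw(G) ≤ 3. For the lower bound: the 4 vertex sets {1,2,7}, {4}, {3}, {0,5,6,8} are disjoint, each induces a connected subgraph, and every pair is joined by at least one edge of G. Contracting each set to a single vertex therefore yields K_{4} as a minor, and since treewidth is minor-monotone, tw(G) ≥ tw(K_{4}) = 3. Combining the bounds, tw(G) = 3.

Treewidth 3.
One such decomposition:
Bags: B1 = {1, 2, 4, 7}  B2 = {1, 3, 4, 7}  B3 = {0, 3, 4, 7}  B4 = {0, 3, 4, 6}  B5 = {0, 3, 6, 8}  B6 = {0, 5, 6, 8}
Tree: B1–B2, B2–B3, B3–B4, B4–B5, B5–B6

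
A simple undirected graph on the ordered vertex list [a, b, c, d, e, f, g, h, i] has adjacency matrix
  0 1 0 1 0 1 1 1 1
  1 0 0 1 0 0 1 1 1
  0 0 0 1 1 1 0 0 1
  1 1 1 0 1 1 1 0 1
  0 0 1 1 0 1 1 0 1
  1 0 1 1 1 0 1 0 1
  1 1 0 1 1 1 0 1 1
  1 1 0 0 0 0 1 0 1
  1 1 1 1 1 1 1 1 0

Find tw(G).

A width-4 tree decomposition is:
Bags: B1 = {a, d, f, g, i}  B2 = {d, e, f, g, i}  B3 = {a, b, d, g, i}  B4 = {c, d, e, f, i}  B5 = {a, b, g, h, i}
Tree: B1–B2, B1–B3, B2–B4, B3–B5
Each bag holds 5 vertices, so the decomposition has width 4, which upper-bounds the treewidth. On the other hand G contains the 5-clique {d, e, f, g, i}. A clique must lie in a single bag of any decomposition, so no decomposition can have width below 4. Combining the bounds, tw(G) = 4.

4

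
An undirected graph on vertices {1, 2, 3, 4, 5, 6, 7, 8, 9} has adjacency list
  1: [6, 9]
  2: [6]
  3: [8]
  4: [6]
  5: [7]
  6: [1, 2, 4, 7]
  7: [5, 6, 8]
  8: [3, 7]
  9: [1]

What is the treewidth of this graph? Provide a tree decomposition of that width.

Treewidth 1.
Bags: B1 = {1, 6}  B2 = {6, 7}  B3 = {1, 9}  B4 = {2, 6}  B5 = {7, 8}  B6 = {3, 8}  B7 = {4, 6}  B8 = {5, 7}
Tree: B1–B2, B1–B3, B1–B4, B2–B5, B5–B6, B1–B7, B5–B8

Every bag has size at most 2, so the width is 2 − 1 = 1 and tw(G) ≤ 1. G has an edge, so its treewidth is at least 1. Combining the bounds, tw(G) = 1.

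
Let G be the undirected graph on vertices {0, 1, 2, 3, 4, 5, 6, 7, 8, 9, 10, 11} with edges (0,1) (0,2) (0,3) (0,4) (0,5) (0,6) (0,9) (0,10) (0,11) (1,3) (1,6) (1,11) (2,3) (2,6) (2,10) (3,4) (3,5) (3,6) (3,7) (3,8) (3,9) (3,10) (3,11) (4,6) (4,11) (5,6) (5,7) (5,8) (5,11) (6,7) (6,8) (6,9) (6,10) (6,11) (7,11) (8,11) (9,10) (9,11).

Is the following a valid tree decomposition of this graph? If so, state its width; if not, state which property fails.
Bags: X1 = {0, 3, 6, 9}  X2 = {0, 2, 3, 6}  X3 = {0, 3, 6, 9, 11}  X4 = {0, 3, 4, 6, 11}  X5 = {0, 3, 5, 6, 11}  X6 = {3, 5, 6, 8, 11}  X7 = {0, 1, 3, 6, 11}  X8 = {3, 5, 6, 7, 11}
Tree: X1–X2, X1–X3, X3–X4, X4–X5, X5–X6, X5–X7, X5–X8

A tree decomposition must satisfy three properties: every vertex lies in some bag; for every edge, both endpoints lie together in some bag; and for every vertex, the bags containing it form a connected subtree. Here vertex 10 appears in no bag, so the decomposition is invalid.

No — vertex 10 appears in no bag.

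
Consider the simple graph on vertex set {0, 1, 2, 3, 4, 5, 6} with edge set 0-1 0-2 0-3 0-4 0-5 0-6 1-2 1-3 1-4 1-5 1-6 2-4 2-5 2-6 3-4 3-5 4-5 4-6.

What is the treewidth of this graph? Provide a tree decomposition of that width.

Treewidth 4.
One optimal decomposition is:
Bags: B1 = {0, 1, 3, 4, 5}  B2 = {0, 1, 2, 4, 5}  B3 = {0, 1, 2, 4, 6}
Tree: B1–B2, B2–B3

Every bag has size at most 5, so the width is 5 − 1 = 4 and tw(G) ≤ 4. Conversely, {0, 1, 2, 4, 5} is a clique of size 5, and the vertices of any clique must share a bag in every tree decomposition; so some bag has ≥ 5 vertices and tw(G) ≥ 4. The upper and lower bounds meet at 4, so that is the treewidth.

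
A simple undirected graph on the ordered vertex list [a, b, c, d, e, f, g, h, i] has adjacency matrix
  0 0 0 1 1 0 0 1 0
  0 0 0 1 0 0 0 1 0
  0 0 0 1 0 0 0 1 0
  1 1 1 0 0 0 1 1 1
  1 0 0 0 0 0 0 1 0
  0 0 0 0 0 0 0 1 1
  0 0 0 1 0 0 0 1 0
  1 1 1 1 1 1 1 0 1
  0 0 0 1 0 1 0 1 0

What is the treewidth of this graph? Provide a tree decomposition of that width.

Treewidth 2.
One optimal decomposition is:
Bags: B1 = {a, d, h}  B2 = {d, h, i}  B3 = {c, d, h}  B4 = {a, e, h}  B5 = {d, g, h}  B6 = {f, h, i}  B7 = {b, d, h}
Tree: B1–B2, B1–B3, B1–B4, B3–B5, B2–B6, B1–B7

Every bag has size at most 3, so the width is 3 − 1 = 2 and tw(G) ≤ 2. Conversely, {d, g, h} is a clique of size 3, and the vertices of any clique must share a bag in every tree decomposition; so some bag has ≥ 3 vertices and tw(G) ≥ 2. Therefore the treewidth is 2.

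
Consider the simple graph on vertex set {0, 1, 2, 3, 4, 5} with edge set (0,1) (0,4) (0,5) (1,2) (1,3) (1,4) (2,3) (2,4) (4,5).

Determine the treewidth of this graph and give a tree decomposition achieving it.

Treewidth 2.
One optimal decomposition is:
Bags: B1 = {0, 4, 5}  B2 = {0, 1, 4}  B3 = {1, 2, 4}  B4 = {1, 2, 3}
Tree: B1–B2, B2–B3, B3–B4

The largest bag has 3 vertices, giving width 2; this decomposition certifies tw(G) ≤ 2. On the other hand G contains the 3-clique {0, 1, 4}. A clique must lie in a single bag of any decomposition, so no decomposition can have width below 2. Hence tw(G) = 2 exactly.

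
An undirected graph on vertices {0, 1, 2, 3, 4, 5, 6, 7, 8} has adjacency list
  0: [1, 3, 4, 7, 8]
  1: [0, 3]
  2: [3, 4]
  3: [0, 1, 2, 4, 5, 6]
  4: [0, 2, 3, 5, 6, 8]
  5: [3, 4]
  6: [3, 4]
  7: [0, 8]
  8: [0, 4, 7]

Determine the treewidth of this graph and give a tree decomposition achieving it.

The largest bag has 3 vertices, giving width 2; this decomposition certifies tw(G) ≤ 2. For the lower bound, the 3 vertices {0, 4, 8} are pairwise adjacent, and any tree decomposition puts a clique entirely inside one bag — forcing width ≥ 2. Hence tw(G) = 2 exactly.

Treewidth 2.
One optimal decomposition is:
Bags: B1 = {0, 3, 4}  B2 = {0, 1, 3}  B3 = {0, 4, 8}  B4 = {3, 4, 5}  B5 = {2, 3, 4}  B6 = {3, 4, 6}  B7 = {0, 7, 8}
Tree: B1–B2, B1–B3, B1–B4, B4–B5, B4–B6, B3–B7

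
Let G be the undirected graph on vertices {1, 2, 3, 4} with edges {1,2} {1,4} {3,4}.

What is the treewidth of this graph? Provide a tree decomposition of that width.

Treewidth 1.
Bags: B1 = {3, 4}  B2 = {1, 4}  B3 = {1, 2}
Tree: B1–B2, B2–B3

Each bag holds 2 vertices, so the decomposition has width 1, which upper-bounds the treewidth. Since G has at least one edge (e.g. 3–4), it is not an edgeless graph, so tw(G) ≥ 1. Therefore the treewidth is 1.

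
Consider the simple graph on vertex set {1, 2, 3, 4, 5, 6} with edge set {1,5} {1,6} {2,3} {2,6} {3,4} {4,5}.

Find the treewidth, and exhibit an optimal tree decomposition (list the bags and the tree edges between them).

Treewidth 2.
One optimal decomposition is:
Bags: B1 = {1, 5, 6}  B2 = {2, 5, 6}  B3 = {2, 3, 5}  B4 = {3, 4, 5}
Tree: B1–B2, B2–B3, B3–B4

Every bag has size at most 3, so the width is 3 − 1 = 2 and tw(G) ≤ 2. For the lower bound, G contains the cycle 5–1–6–2–3–4–5, so G is not a forest; only forests have treewidth ≤ 1, hence tw(G) ≥ 2. The upper and lower bounds meet at 2, so that is the treewidth.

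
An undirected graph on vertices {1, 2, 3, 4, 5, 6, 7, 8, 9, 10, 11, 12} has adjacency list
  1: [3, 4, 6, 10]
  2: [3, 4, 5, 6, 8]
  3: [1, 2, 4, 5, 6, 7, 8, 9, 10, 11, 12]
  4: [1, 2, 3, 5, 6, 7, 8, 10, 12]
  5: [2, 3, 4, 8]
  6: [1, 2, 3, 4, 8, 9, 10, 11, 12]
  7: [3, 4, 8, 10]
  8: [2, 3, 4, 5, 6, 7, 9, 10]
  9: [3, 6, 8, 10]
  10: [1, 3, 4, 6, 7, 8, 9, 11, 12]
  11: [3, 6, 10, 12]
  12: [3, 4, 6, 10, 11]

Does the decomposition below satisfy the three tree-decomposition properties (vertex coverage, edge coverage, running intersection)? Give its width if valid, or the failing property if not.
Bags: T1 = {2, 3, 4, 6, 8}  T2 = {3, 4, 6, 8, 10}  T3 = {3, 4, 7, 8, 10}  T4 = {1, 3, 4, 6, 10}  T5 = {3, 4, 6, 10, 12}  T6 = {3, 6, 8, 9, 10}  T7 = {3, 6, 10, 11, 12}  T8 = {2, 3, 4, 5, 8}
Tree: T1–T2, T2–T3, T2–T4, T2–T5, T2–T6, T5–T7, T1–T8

Yes; width 4.

Checking the three conditions: (i) the bags cover all of {1, 2, 3, 4, 5, 6, 7, 8, 9, 10, 11, 12}; (ii) for each edge, some bag contains both endpoints; (iii) the bags containing any fixed vertex form a subtree. All hold, so the decomposition is valid with width 5 − 1 = 4.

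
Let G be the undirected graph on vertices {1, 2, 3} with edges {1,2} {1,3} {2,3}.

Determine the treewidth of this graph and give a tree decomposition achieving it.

A single bag containing all 3 vertices is trivially a valid decomposition of width 2. For the lower bound, the 3 vertices {1, 2, 3} are pairwise adjacent, and any tree decomposition puts a clique entirely inside one bag — forcing width ≥ 2. The upper and lower bounds meet at 2, so that is the treewidth.

Treewidth 2.
One optimal decomposition is:
Bags: B1 = {1, 2, 3}
Tree: (single bag)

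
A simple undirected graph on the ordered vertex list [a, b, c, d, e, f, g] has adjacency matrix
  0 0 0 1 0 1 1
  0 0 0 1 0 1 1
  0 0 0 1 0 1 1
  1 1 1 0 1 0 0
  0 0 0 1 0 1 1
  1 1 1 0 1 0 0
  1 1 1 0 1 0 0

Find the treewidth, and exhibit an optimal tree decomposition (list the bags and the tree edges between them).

Every bag has size at most 4, so the width is 4 − 1 = 3 and tw(G) ≤ 3. For the lower bound: the 4 vertex sets {d,e}, {b,g}, {f}, {a} are disjoint, each induces a connected subgraph, and every pair is joined by at least one edge of G. Contracting each set to a single vertex therefore yields K_{4} as a minor, and since treewidth is minor-monotone, tw(G) ≥ tw(K_{4}) = 3. Therefore the treewidth is 3.

Treewidth 3.
One such decomposition:
Bags: B1 = {d, e, f, g}  B2 = {b, d, f, g}  B3 = {a, d, f, g}  B4 = {c, d, f, g}
Tree: B1–B2, B2–B3, B3–B4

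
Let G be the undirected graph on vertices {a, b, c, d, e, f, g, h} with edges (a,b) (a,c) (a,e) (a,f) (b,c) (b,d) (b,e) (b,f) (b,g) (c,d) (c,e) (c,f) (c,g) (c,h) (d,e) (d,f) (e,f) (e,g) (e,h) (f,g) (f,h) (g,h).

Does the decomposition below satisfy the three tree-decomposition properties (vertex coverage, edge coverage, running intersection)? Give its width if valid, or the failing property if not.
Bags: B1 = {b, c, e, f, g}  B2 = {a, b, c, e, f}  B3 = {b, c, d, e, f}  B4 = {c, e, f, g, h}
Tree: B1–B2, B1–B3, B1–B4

Yes; width 4.

Checking the three conditions: (i) the bags cover all of {a, b, c, d, e, f, g, h}; (ii) for each edge, some bag contains both endpoints; (iii) the bags containing any fixed vertex form a subtree. All hold, so the decomposition is valid with width 5 − 1 = 4.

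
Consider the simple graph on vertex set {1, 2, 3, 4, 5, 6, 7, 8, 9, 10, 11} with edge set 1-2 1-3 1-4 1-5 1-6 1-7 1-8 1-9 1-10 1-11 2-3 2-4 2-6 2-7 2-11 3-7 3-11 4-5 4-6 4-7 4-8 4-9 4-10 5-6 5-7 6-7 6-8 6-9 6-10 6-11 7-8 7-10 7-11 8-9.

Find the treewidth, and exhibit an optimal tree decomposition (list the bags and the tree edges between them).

Each bag holds 5 vertices, so the decomposition has width 4, which upper-bounds the treewidth. For the lower bound, the 5 vertices {1, 2, 3, 7, 11} are pairwise adjacent, and any tree decomposition puts a clique entirely inside one bag — forcing width ≥ 4. Therefore the treewidth is 4.

Treewidth 4.
Bags: B1 = {1, 4, 6, 7, 10}  B2 = {1, 4, 6, 7, 8}  B3 = {1, 2, 4, 6, 7}  B4 = {1, 4, 6, 8, 9}  B5 = {1, 2, 6, 7, 11}  B6 = {1, 4, 5, 6, 7}  B7 = {1, 2, 3, 7, 11}
Tree: B1–B2, B1–B3, B2–B4, B3–B5, B1–B6, B5–B7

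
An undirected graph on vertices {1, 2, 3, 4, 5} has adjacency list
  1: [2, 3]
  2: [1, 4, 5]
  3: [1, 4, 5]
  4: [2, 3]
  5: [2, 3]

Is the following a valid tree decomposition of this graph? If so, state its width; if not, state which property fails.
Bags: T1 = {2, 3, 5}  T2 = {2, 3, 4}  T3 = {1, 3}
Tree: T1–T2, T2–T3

No — edge (2,1) lies in no bag.

A tree decomposition must satisfy three properties: every vertex lies in some bag; for every edge, both endpoints lie together in some bag; and for every vertex, the bags containing it form a connected subtree. Here edge (2,1) lies in no bag, so the decomposition is invalid.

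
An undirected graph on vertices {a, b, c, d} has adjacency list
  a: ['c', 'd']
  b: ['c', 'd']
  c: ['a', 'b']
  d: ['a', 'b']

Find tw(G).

2

A width-2 tree decomposition is:
Bags: B1 = {b, c, d}  B2 = {a, c, d}
Tree: B1–B2
Every bag has size at most 3, so the width is 3 − 1 = 2 and tw(G) ≤ 2. Since d–b–c–a–d is a cycle in G, G is not acyclic. Forests are exactly the graphs of treewidth ≤ 1, so tw(G) ≥ 2. Hence tw(G) = 2 exactly.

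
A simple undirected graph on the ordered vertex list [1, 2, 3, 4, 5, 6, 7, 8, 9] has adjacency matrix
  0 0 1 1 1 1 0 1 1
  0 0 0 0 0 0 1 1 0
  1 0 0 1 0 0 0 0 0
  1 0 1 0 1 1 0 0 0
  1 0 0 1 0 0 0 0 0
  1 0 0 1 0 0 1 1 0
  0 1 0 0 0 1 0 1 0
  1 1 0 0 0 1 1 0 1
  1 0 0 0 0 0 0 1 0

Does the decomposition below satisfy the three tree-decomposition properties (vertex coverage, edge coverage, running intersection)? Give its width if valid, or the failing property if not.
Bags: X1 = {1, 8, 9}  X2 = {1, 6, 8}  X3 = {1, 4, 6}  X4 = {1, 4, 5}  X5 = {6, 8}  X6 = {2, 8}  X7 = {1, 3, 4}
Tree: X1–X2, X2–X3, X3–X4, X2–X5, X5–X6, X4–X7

No — vertex 7 appears in no bag.

A tree decomposition must satisfy three properties: every vertex lies in some bag; for every edge, both endpoints lie together in some bag; and for every vertex, the bags containing it form a connected subtree. Here vertex 7 appears in no bag, so the decomposition is invalid.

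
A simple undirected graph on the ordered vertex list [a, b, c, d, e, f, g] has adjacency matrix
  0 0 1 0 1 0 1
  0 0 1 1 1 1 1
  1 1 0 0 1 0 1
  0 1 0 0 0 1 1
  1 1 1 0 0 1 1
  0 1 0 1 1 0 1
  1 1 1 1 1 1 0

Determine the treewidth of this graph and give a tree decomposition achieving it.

Treewidth 3.
Bags: B1 = {b, c, e, g}  B2 = {b, e, f, g}  B3 = {b, d, f, g}  B4 = {a, c, e, g}
Tree: B1–B2, B2–B3, B1–B4

The largest bag has 4 vertices, giving width 3; this decomposition certifies tw(G) ≤ 3. For the lower bound, the 4 vertices {a, c, e, g} are pairwise adjacent, and any tree decomposition puts a clique entirely inside one bag — forcing width ≥ 3. The upper and lower bounds meet at 3, so that is the treewidth.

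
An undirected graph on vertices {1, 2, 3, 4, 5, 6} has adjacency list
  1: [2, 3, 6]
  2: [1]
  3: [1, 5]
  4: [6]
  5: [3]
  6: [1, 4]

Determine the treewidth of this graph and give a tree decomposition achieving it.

Every bag has size at most 2, so the width is 2 − 1 = 1 and tw(G) ≤ 1. G has an edge, so its treewidth is at least 1. Combining the bounds, tw(G) = 1.

Treewidth 1.
Bags: B1 = {3, 5}  B2 = {1, 3}  B3 = {1, 2}  B4 = {1, 6}  B5 = {4, 6}
Tree: B1–B2, B2–B3, B2–B4, B4–B5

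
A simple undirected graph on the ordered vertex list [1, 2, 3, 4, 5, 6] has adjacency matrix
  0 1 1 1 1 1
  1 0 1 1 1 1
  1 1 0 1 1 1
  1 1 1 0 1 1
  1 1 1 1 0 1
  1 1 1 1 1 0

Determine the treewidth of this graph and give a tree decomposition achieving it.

With just one bag of size 6, the width is 6 − 1 = 5, so tw(G) ≤ 5. Conversely, {1, 2, 3, 4, 5, 6} is a clique of size 6, and the vertices of any clique must share a bag in every tree decomposition; so some bag has ≥ 6 vertices and tw(G) ≥ 5. Therefore the treewidth is 5.

Treewidth 5.
One optimal decomposition is:
Bags: B1 = {1, 2, 3, 4, 5, 6}
Tree: (single bag)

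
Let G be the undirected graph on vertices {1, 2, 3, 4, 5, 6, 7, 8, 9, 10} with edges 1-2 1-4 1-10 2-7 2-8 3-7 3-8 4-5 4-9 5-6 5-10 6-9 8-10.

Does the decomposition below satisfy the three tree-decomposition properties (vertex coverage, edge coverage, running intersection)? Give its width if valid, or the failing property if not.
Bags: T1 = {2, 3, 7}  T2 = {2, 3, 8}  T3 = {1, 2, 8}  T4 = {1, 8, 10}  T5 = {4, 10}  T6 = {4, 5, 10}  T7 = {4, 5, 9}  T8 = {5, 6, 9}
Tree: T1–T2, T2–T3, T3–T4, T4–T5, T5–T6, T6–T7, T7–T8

A tree decomposition must satisfy three properties: every vertex lies in some bag; for every edge, both endpoints lie together in some bag; and for every vertex, the bags containing it form a connected subtree. Here edge (1,4) lies in no bag, so the decomposition is invalid.

No — edge (1,4) lies in no bag.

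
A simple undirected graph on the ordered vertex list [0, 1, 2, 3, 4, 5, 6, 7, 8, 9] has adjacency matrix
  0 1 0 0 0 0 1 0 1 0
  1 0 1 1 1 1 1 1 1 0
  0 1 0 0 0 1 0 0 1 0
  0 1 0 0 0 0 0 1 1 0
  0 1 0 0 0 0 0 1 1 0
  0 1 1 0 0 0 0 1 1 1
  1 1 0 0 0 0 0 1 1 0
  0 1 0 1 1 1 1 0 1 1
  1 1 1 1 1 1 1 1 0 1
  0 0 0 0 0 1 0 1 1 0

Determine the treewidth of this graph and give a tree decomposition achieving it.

The largest bag has 4 vertices, giving width 3; this decomposition certifies tw(G) ≤ 3. On the other hand G contains the 4-clique {0, 1, 6, 8}. A clique must lie in a single bag of any decomposition, so no decomposition can have width below 3. The upper and lower bounds meet at 3, so that is the treewidth.

Treewidth 3.
One optimal decomposition is:
Bags: B1 = {5, 7, 8, 9}  B2 = {1, 5, 7, 8}  B3 = {1, 4, 7, 8}  B4 = {1, 3, 7, 8}  B5 = {1, 2, 5, 8}  B6 = {1, 6, 7, 8}  B7 = {0, 1, 6, 8}
Tree: B1–B2, B2–B3, B3–B4, B2–B5, B4–B6, B6–B7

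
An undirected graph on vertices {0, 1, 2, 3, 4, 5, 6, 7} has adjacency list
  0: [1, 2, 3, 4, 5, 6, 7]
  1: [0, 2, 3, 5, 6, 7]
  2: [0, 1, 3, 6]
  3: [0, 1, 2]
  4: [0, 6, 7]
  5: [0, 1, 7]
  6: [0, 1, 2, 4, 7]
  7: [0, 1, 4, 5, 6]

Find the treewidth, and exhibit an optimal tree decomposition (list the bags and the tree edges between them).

The largest bag has 4 vertices, giving width 3; this decomposition certifies tw(G) ≤ 3. For the lower bound, the 4 vertices {0, 1, 2, 3} are pairwise adjacent, and any tree decomposition puts a clique entirely inside one bag — forcing width ≥ 3. Combining the bounds, tw(G) = 3.

Treewidth 3.
One optimal decomposition is:
Bags: B1 = {0, 1, 6, 7}  B2 = {0, 4, 6, 7}  B3 = {0, 1, 5, 7}  B4 = {0, 1, 2, 6}  B5 = {0, 1, 2, 3}
Tree: B1–B2, B1–B3, B1–B4, B4–B5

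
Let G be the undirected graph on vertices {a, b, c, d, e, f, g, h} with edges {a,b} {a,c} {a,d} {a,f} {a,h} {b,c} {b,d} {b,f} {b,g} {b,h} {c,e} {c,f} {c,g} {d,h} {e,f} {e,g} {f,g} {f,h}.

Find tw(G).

A width-3 tree decomposition is:
Bags: B1 = {a, b, f, h}  B2 = {a, b, c, f}  B3 = {b, c, f, g}  B4 = {a, b, d, h}  B5 = {c, e, f, g}
Tree: B1–B2, B2–B3, B1–B4, B3–B5
Each bag holds 4 vertices, so the decomposition has width 3, which upper-bounds the treewidth. Conversely, {a, b, d, h} is a clique of size 4, and the vertices of any clique must share a bag in every tree decomposition; so some bag has ≥ 4 vertices and tw(G) ≥ 3. Hence tw(G) = 3 exactly.

3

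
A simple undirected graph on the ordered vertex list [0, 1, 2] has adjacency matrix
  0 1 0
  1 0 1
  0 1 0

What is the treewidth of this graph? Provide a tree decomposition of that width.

Each bag holds 2 vertices, so the decomposition has width 1, which upper-bounds the treewidth. Any graph with an edge has treewidth ≥ 1, and G has the edge 0–1. Therefore the treewidth is 1.

Treewidth 1.
One optimal decomposition is:
Bags: B1 = {0, 1}  B2 = {1, 2}
Tree: B1–B2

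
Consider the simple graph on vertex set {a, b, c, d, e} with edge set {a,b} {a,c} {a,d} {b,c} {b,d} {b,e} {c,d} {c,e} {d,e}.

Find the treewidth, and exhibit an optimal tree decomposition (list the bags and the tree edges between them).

Treewidth 3.
One optimal decomposition is:
Bags: B1 = {a, b, c, d}  B2 = {b, c, d, e}
Tree: B1–B2

Every bag has size at most 4, so the width is 4 − 1 = 3 and tw(G) ≤ 3. For the lower bound, the 4 vertices {b, c, d, e} are pairwise adjacent, and any tree decomposition puts a clique entirely inside one bag — forcing width ≥ 3. Combining the bounds, tw(G) = 3.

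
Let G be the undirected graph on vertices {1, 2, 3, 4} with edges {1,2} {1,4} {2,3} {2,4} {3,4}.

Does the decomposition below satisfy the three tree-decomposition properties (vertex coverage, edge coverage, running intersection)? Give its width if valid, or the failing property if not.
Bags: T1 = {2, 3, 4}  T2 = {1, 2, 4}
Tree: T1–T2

Yes; width 2.

Every vertex of G appears in some bag (union = {1, 2, 3, 4}); every edge is covered by a bag; and for each vertex v the set of bags containing v is connected in the bag tree. The decomposition is therefore valid. The largest bag has 3 vertices, so the width is 2.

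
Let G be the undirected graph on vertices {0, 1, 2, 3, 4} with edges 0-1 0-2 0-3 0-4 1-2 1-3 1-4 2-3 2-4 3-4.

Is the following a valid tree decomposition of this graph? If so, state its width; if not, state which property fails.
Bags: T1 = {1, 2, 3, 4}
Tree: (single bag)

No — vertex 0 appears in no bag.

A tree decomposition must satisfy three properties: every vertex lies in some bag; for every edge, both endpoints lie together in some bag; and for every vertex, the bags containing it form a connected subtree. Here vertex 0 appears in no bag, so the decomposition is invalid.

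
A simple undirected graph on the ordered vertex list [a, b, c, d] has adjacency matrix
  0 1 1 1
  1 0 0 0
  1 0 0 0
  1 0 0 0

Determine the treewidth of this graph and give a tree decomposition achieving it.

The largest bag has 2 vertices, giving width 1; this decomposition certifies tw(G) ≤ 1. Since G has at least one edge (e.g. a–c), it is not an edgeless graph, so tw(G) ≥ 1. Therefore the treewidth is 1.

Treewidth 1.
Bags: B1 = {a, c}  B2 = {a, d}  B3 = {a, b}
Tree: B1–B2, B1–B3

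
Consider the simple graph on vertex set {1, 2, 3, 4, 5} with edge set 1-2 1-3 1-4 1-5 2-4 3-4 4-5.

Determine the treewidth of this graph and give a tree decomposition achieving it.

Each bag holds 3 vertices, so the decomposition has width 2, which upper-bounds the treewidth. On the other hand G contains the 3-clique {1, 2, 4}. A clique must lie in a single bag of any decomposition, so no decomposition can have width below 2. The upper and lower bounds meet at 2, so that is the treewidth.

Treewidth 2.
One optimal decomposition is:
Bags: B1 = {1, 3, 4}  B2 = {1, 2, 4}  B3 = {1, 4, 5}
Tree: B1–B2, B2–B3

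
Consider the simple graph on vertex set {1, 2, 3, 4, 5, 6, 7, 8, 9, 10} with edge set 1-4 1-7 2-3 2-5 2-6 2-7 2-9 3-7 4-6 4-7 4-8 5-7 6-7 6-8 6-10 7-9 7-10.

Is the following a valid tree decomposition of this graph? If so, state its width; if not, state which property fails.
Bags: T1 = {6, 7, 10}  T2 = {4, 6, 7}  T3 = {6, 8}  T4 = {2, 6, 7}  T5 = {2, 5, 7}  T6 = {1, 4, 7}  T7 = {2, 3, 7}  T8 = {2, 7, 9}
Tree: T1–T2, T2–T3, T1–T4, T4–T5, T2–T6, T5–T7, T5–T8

A tree decomposition must satisfy three properties: every vertex lies in some bag; for every edge, both endpoints lie together in some bag; and for every vertex, the bags containing it form a connected subtree. Here edge (4,8) lies in no bag, so the decomposition is invalid.

No — edge (4,8) lies in no bag.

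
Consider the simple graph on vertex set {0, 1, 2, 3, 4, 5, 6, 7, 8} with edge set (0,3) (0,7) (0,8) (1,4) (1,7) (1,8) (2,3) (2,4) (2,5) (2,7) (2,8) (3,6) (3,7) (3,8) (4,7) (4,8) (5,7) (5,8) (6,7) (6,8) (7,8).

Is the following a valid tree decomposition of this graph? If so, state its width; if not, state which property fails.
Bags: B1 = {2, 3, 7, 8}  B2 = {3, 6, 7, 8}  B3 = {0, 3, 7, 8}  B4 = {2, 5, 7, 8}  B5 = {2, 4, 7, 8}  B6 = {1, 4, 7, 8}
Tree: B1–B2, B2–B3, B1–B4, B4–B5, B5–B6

Yes; width 3.

Checking the three conditions: (i) the bags cover all of {0, 1, 2, 3, 4, 5, 6, 7, 8}; (ii) for each edge, some bag contains both endpoints; (iii) the bags containing any fixed vertex form a subtree. All hold, so the decomposition is valid with width 4 − 1 = 3.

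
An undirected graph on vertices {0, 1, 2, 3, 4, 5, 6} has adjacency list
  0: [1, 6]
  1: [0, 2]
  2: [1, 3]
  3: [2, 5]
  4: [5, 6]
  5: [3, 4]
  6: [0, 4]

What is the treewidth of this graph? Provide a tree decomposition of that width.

Treewidth 2.
One such decomposition:
Bags: B1 = {0, 4, 6}  B2 = {0, 1, 4}  B3 = {1, 2, 4}  B4 = {2, 3, 4}  B5 = {3, 4, 5}
Tree: B1–B2, B2–B3, B3–B4, B4–B5

Every bag has size at most 3, so the width is 3 − 1 = 2 and tw(G) ≤ 2. The edges 4–6–0–1–2–3–5–4 form a cycle, so G is not a tree and its treewidth is at least 2. Combining the bounds, tw(G) = 2.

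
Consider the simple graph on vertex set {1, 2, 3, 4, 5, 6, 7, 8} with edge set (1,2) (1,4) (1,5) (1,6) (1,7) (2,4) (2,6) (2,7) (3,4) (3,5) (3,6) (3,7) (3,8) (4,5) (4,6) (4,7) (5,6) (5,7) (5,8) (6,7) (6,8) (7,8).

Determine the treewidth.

4

A width-4 tree decomposition is:
Bags: B1 = {3, 4, 5, 6, 7}  B2 = {1, 4, 5, 6, 7}  B3 = {3, 5, 6, 7, 8}  B4 = {1, 2, 4, 6, 7}
Tree: B1–B2, B1–B3, B2–B4
Each bag holds 5 vertices, so the decomposition has width 4, which upper-bounds the treewidth. On the other hand G contains the 5-clique {3, 5, 6, 7, 8}. A clique must lie in a single bag of any decomposition, so no decomposition can have width below 4. Combining the bounds, tw(G) = 4.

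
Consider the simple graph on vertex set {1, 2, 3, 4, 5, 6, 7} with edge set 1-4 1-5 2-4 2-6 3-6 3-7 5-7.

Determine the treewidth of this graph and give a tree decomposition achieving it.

Treewidth 2.
One optimal decomposition is:
Bags: B1 = {2, 4, 6}  B2 = {3, 4, 6}  B3 = {3, 4, 7}  B4 = {4, 5, 7}  B5 = {1, 4, 5}
Tree: B1–B2, B2–B3, B3–B4, B4–B5

The largest bag has 3 vertices, giving width 2; this decomposition certifies tw(G) ≤ 2. Since 4–2–6–3–7–5–1–4 is a cycle in G, G is not acyclic. Forests are exactly the graphs of treewidth ≤ 1, so tw(G) ≥ 2. Combining the bounds, tw(G) = 2.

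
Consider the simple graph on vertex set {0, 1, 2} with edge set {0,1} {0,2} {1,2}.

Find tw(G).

2

A width-2 tree decomposition is:
Bags: B1 = {0, 1, 2}
Tree: (single bag)
With just one bag of size 3, the width is 3 − 1 = 2, so tw(G) ≤ 2. Conversely, {0, 1, 2} is a clique of size 3, and the vertices of any clique must share a bag in every tree decomposition; so some bag has ≥ 3 vertices and tw(G) ≥ 2. The upper and lower bounds meet at 2, so that is the treewidth.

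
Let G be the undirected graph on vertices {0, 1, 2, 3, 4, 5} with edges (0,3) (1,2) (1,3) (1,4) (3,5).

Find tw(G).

1

A width-1 tree decomposition is:
Bags: B1 = {0, 3}  B2 = {1, 3}  B3 = {1, 4}  B4 = {1, 2}  B5 = {3, 5}
Tree: B1–B2, B2–B3, B3–B4, B1–B5
Every bag has size at most 2, so the width is 2 − 1 = 1 and tw(G) ≤ 1. G has an edge, so its treewidth is at least 1. The upper and lower bounds meet at 1, so that is the treewidth.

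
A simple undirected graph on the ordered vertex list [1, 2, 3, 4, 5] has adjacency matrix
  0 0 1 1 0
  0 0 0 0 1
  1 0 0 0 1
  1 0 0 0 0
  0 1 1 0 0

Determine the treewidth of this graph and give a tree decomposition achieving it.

The largest bag has 2 vertices, giving width 1; this decomposition certifies tw(G) ≤ 1. G has an edge, so its treewidth is at least 1. Hence tw(G) = 1 exactly.

Treewidth 1.
One such decomposition:
Bags: B1 = {2, 5}  B2 = {3, 5}  B3 = {1, 3}  B4 = {1, 4}
Tree: B1–B2, B2–B3, B3–B4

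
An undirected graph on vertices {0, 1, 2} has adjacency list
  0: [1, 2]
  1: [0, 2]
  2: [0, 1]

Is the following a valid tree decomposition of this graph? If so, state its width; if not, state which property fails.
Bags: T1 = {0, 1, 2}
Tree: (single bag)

Yes; width 2.

Every vertex of G appears in some bag (union = {0, 1, 2}); every edge is covered by a bag; and for each vertex v the set of bags containing v is connected in the bag tree. The decomposition is therefore valid. The largest bag has 3 vertices, so the width is 2.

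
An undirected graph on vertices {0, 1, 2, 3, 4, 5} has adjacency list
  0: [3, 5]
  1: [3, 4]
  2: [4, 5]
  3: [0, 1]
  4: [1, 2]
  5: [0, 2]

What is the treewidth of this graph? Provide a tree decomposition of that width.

Treewidth 2.
One optimal decomposition is:
Bags: B1 = {1, 2, 4}  B2 = {1, 2, 5}  B3 = {0, 1, 5}  B4 = {0, 1, 3}
Tree: B1–B2, B2–B3, B3–B4

Each bag holds 3 vertices, so the decomposition has width 2, which upper-bounds the treewidth. For the lower bound, G contains the cycle 1–4–2–5–0–3–1, so G is not a forest; only forests have treewidth ≤ 1, hence tw(G) ≥ 2. Therefore the treewidth is 2.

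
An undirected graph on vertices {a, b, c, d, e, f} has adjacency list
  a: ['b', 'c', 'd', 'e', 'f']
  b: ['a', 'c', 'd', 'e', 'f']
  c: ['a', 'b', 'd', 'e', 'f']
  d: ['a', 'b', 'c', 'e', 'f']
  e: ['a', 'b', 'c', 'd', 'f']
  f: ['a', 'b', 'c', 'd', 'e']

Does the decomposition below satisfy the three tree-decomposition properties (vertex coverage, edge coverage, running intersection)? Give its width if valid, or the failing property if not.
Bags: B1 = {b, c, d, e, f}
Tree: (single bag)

No — vertex a appears in no bag.

A tree decomposition must satisfy three properties: every vertex lies in some bag; for every edge, both endpoints lie together in some bag; and for every vertex, the bags containing it form a connected subtree. Here vertex a appears in no bag, so the decomposition is invalid.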